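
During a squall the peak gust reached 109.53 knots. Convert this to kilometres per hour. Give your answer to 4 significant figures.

202.8 km/h

1 kt = 1.852 km/h, so 109.53 × 1.852 = 202.8 km/h.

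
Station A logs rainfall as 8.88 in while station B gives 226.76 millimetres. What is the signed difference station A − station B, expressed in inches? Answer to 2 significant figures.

station B: 226.76 mm = 8.92756 in.
Difference: 8.88000 − 8.92756 = -0.048 in.

-0.048 in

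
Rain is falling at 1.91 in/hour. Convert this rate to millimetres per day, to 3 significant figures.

1160 mm/day

1.91 in/hour × 25.4 mm/in × 24 hour/day = 1160 mm/day.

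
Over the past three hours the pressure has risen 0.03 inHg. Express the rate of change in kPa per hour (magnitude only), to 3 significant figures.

0.0339 kPa per hour

0.03 inHg / 3 h × 3.38639 kPa/inHg = 0.0339 kPa/h.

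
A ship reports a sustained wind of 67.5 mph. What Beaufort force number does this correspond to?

67.5 mph = 30.2 m/s, which is Beaufort 11 (violent storm, 28.5–32.6 m/s).

Beaufort force 11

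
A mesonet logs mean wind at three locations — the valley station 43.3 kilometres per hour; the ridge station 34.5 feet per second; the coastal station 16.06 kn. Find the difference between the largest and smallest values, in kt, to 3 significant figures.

7.32 kt

the valley station: 43.3 km/h = 23.3801 kt.
the ridge station: 34.5 ft/s = 20.4407 kt.
Spread: 23.3801 − 16.0600 = 7.32 kt.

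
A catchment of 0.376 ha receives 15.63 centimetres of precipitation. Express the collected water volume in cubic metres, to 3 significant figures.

588 cubic metres

Depth: 15.63 cm × 10 = 156.3 mm.
Area: 0.376 ha = 3760 m².
1 mm over 1 m² is 1 L, so volume = 156.3 × 3760 = 587688 L = 588 m³.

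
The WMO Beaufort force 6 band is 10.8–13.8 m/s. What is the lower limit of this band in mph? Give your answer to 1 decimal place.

10.8–13.8 m/s × 2.237 = 24.2–30.9 mph.

24.2 mph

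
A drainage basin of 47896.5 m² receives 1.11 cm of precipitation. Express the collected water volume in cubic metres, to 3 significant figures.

Depth: 1.11 cm × 10 = 11.1 mm.
1 mm over 1 m² is 1 L, so volume = 11.1 × 47896.5 = 531651.15 L = 532 m³.

532 cubic metres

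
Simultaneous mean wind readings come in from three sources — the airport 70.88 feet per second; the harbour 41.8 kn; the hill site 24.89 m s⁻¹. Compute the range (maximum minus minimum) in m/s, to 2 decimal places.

3.39 m/s

the airport: 70.88 ft/s = 21.6042 m/s.
the harbour: 41.8 kt = 21.5038 m/s.
Spread: 24.8900 − 21.5038 = 3.39 m/s.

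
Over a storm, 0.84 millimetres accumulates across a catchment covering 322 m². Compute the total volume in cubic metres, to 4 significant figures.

1 mm over 1 m² is 1 L, so volume = 0.84 × 322 = 270.48 L = 0.2705 m³.

0.2705 cubic metres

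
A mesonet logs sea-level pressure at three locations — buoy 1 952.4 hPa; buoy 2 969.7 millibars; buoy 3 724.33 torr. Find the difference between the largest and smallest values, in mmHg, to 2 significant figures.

13 mmHg

buoy 1: 952.4 hPa = 714.36 mmHg.
buoy 2: 969.7 mb = 727.33 mmHg.
Spread: 727.33 − 714.36 = 13 mmHg.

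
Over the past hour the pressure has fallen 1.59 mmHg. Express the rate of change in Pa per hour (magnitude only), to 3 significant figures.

212 Pa per hour

1.59 mmHg / 1 h × 133.322 Pa/mmHg = 212 Pa/h.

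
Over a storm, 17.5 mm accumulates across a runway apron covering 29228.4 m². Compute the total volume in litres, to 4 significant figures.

1 mm over 1 m² is 1 L, so volume = 17.5 × 29228.4 = 511497 L ≈ 511500 L.

511500 litres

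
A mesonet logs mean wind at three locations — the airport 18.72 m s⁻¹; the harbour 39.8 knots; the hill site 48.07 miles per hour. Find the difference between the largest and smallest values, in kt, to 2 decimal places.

the airport: 18.72 m/s = 36.3888 kt.
the hill site: 48.07 mph = 41.7717 kt.
Spread: 41.7717 − 36.3888 = 5.38 kt.

5.38 kt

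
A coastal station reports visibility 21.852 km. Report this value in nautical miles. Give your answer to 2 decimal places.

1 km = 0.539957 nmi, so 21.852 × 0.539957 = 11.80 nmi.

11.80 nmi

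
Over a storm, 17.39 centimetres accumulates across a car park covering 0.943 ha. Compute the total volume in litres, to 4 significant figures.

Depth: 17.39 cm × 10 = 173.9 mm.
Area: 0.943 ha = 9430 m².
1 mm over 1 m² is 1 L, so volume = 173.9 × 9430 = 1639877 L ≈ 1640000 L.

1640000 litres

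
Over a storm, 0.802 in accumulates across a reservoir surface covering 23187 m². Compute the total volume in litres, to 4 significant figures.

Depth: 0.802 in × 25.4 = 20.3708 mm.
1 mm over 1 m² is 1 L, so volume = 20.3708 × 23187 = 472337.74 L ≈ 472300 L.

472300 litres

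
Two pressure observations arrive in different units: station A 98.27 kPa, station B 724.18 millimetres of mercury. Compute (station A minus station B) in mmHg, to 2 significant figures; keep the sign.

station A: 98.27 kPa = 737.09 mmHg.
Difference: 737.09 − 724.18 = 13 mmHg.

13 mmHg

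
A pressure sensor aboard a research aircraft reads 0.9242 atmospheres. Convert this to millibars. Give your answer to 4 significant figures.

1 atm = 1013.25 mb, so 0.9242 × 1013.25 = 936.4 mb.

936.4 mb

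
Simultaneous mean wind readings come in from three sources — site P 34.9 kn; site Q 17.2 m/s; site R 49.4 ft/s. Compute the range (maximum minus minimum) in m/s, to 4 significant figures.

2.897 m/s

site P: 34.9 kt = 17.95411 m/s.
site R: 49.4 ft/s = 15.05712 m/s.
Spread: 17.95411 − 15.05712 = 2.897 m/s.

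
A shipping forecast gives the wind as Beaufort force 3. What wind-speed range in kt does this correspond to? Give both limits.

Beaufort 3 (gentle breeze) spans 7–10 knots.

7 to 10 kt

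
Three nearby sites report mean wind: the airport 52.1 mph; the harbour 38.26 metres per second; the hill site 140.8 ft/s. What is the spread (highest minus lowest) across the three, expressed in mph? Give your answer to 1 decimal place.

43.9 mph

the harbour: 38.26 m/s = 85.585 mph.
the hill site: 140.8 ft/s = 96.000 mph.
Spread: 96.000 − 52.100 = 43.9 mph.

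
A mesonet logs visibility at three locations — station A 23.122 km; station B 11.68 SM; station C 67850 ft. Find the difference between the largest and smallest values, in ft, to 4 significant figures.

station A: 23.122 km = 75859.58 ft.
station B: 11.68 SM = 61670.40 ft.
Spread: 75859.58 − 61670.40 = 14190 ft.

14190 ft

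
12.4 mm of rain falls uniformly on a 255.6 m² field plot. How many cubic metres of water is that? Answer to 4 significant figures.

1 mm over 1 m² is 1 L, so volume = 12.4 × 255.6 = 3169.44 L = 3.169 m³.

3.169 cubic metres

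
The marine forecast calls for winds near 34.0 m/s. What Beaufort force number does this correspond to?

34.0 m/s lies in the Beaufort 12 band (hurricane force, ≥32.7 m/s).

Beaufort force 12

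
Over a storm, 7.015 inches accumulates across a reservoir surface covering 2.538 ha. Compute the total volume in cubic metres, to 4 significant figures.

4522 cubic metres

Depth: 7.015 in × 25.4 = 178.181 mm.
Area: 2.538 ha = 25380 m².
1 mm over 1 m² is 1 L, so volume = 178.181 × 25380 = 4522233.8 L = 4522 m³.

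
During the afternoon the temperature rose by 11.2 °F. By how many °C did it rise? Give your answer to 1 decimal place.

6.2 °C

A change of 1 °C equals a change of 1.8 °F: Δ°C = 11.2 × 0.5556 = 6.2 °C.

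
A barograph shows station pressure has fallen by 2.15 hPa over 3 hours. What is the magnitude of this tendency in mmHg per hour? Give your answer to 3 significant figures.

2.15 hPa / 3 h × 0.750062 mmHg/hPa = 0.538 mmHg/h.

0.538 mmHg per hour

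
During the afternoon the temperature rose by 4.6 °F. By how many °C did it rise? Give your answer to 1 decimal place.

2.6 °C

A change of 1 °C equals a change of 1.8 °F: Δ°C = 4.6 × 0.5556 = 2.6 °C.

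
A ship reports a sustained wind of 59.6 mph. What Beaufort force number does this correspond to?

59.6 mph = 26.6 m/s, which is Beaufort 10 (storm, 24.5–28.4 m/s).

Beaufort force 10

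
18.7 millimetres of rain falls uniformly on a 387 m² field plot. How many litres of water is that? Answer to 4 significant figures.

1 mm over 1 m² is 1 L, so volume = 18.7 × 387 = 7236.9 L ≈ 7237 L.

7237 litres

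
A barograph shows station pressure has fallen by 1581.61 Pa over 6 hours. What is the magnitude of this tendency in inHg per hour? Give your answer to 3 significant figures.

0.0778 inHg per hour

1581.61 Pa / 6 h × 0.0002953 inHg/Pa = 0.0778 inHg/h.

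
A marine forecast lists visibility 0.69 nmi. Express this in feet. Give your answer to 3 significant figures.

4190 ft

1 nmi = 6076.12 ft, so 0.69 × 6076.12 = 4190 ft.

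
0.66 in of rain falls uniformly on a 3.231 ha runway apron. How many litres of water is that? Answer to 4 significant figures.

Depth: 0.66 in × 25.4 = 16.764 mm.
Area: 3.231 ha = 32310 m².
1 mm over 1 m² is 1 L, so volume = 16.764 × 32310 = 541644.84 L ≈ 541600 L.

541600 litres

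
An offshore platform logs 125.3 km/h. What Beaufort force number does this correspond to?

125.3 km/h = 34.8 m/s, which is Beaufort 12 (hurricane force, ≥32.7 m/s).

Beaufort force 12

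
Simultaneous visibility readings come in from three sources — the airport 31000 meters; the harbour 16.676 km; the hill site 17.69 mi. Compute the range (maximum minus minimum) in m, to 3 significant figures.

the harbour: 16.676 km = 16676.00 m.
the hill site: 17.69 SM = 28469.30 m.
Spread: 31000.00 − 16676.00 = 14300 m.

14300 m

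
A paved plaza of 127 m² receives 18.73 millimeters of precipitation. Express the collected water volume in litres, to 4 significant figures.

2379 litres

1 mm over 1 m² is 1 L, so volume = 18.73 × 127 = 2378.71 L ≈ 2379 L.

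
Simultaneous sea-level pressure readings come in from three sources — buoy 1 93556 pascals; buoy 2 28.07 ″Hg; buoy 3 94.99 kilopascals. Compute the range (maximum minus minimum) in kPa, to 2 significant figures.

1.5 kPa

buoy 1: 93556 Pa = 93.556 kPa.
buoy 2: 28.07 inHg = 95.056 kPa.
Spread: 95.056 − 93.556 = 1.5 kPa.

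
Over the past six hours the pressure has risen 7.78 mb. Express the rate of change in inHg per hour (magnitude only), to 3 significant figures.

7.78 mb / 6 h × 0.02953 inHg/mb = 0.0383 inHg/h.

0.0383 inHg per hour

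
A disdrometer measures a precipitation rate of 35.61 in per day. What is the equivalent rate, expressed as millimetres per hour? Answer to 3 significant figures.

35.61 in/day × 25.4 mm/in × 0.0416667 day/hour = 37.7 mm/hour.

37.7 mm/hour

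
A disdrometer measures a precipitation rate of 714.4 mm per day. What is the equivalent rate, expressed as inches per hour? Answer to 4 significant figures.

1.172 in/hour

714.4 mm/day × 0.0393701 in/mm × 0.0416667 day/hour = 1.172 in/hour.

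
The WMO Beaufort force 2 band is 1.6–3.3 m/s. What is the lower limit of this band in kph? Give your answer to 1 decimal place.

1.6–3.3 m/s × 3.6 = 5.8–11.9 km/h.

5.8 km/h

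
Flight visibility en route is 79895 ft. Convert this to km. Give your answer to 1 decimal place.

1 ft = 0.0003048 km, so 79895 × 0.0003048 = 24.4 km.

24.4 km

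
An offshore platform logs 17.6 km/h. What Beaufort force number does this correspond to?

Beaufort force 3

17.6 km/h = 4.9 m/s, which is Beaufort 3 (gentle breeze, 3.4–5.4 m/s).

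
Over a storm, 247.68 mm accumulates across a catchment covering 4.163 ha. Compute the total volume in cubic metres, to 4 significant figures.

Area: 4.163 ha = 41630 m².
1 mm over 1 m² is 1 L, so volume = 247.68 × 41630 = 10310918 L = 10310 m³.

10310 cubic metres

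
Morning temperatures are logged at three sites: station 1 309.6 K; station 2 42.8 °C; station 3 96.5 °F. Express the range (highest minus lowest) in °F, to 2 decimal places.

station 1: 309.6 K = 36.450 °C.
station 3: 96.5 °F = 35.833 °C.
Spread: 42.800 − 35.833 = 6.967 °C = 12.54 °F.

12.54 °F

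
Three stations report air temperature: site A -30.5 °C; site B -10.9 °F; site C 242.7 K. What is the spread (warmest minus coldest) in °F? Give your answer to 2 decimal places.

12.00 °F

site B: -10.9 °F = -23.833 °C.
site C: 242.7 K = -30.450 °C.
Spread: (-23.833) − (-30.500) = 6.667 °C = 12.00 °F.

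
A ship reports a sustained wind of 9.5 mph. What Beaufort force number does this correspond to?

Beaufort force 3

9.5 mph = 4.2 m/s, which is Beaufort 3 (gentle breeze, 3.4–5.4 m/s).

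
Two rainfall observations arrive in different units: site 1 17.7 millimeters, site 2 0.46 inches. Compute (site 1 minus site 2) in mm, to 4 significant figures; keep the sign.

6.016 mm

site 2: 0.46 in = 11.68400 mm.
Difference: 17.70000 − 11.68400 = 6.016 mm.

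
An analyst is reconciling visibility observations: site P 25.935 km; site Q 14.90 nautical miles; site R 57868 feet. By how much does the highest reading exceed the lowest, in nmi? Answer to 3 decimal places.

5.376 nmi

site P: 25.935 km = 14.00378 nmi.
site R: 57868 ft = 9.52385 nmi.
Spread: 14.90000 − 9.52385 = 5.376 nmi.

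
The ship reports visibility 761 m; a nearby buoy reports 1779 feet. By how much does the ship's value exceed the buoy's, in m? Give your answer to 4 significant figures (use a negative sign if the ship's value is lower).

218.8 m

the buoy: 1779 ft = 542.239 m.
Difference: 761.000 − 542.239 = 218.8 m.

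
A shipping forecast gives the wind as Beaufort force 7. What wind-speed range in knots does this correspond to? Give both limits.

28 to 33 kt

Beaufort 7 (near gale) spans 28–33 knots.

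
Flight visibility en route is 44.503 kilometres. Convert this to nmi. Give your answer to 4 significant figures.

24.03 nmi

1 km = 0.539957 nmi, so 44.503 × 0.539957 = 24.03 nmi.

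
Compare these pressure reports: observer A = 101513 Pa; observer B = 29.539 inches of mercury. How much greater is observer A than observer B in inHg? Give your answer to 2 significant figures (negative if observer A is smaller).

observer A: 101513 Pa = 29.9768 inHg.
Difference: 29.9768 − 29.5390 = 0.44 inHg.

0.44 inHg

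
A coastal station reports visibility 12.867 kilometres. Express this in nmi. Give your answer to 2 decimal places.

6.95 nmi

1 km = 0.539957 nmi, so 12.867 × 0.539957 = 6.95 nmi.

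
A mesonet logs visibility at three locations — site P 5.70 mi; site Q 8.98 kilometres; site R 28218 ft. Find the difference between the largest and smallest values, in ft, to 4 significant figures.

site P: 5.70 SM = 30096.00 ft.
site Q: 8.98 km = 29461.94 ft.
Spread: 30096.00 − 28218.00 = 1878 ft.

1878 ft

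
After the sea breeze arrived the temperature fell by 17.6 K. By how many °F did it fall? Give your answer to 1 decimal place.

31.7 °F

For a temperature change the 32° offset cancels: Δ°F = 17.6 × 1.8 = 31.7 °F.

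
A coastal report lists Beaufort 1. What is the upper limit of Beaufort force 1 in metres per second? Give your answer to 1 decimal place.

1.5 m/s

Beaufort 1 (light air) spans 0.3–1.5 m/s.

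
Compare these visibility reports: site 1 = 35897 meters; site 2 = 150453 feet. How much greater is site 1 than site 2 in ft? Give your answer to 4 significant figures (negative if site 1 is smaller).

site 1: 35897 m = 117772.31 ft.
Difference: 117772.31 − 150453.00 = -32680 ft.

-32680 ft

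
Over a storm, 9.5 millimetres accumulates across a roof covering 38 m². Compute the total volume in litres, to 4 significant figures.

1 mm over 1 m² is 1 L, so volume = 9.5 × 38 = 361 L ≈ 361.0 L.

361.0 litres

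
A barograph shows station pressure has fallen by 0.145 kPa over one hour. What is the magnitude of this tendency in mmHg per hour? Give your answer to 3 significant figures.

0.145 kPa / 1 h × 7.50062 mmHg/kPa = 1.09 mmHg/h.

1.09 mmHg per hour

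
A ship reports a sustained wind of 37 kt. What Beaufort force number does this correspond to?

37 kt lies in the Beaufort 8 band (gale, 34–40 kt).

Beaufort force 8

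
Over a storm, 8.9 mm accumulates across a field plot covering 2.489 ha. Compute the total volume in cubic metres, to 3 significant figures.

222 cubic metres

Area: 2.489 ha = 24890 m².
1 mm over 1 m² is 1 L, so volume = 8.9 × 24890 = 221521 L = 222 m³.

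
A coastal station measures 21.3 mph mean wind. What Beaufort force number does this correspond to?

Beaufort force 5

21.3 mph = 9.5 m/s, which is Beaufort 5 (fresh breeze, 8.0–10.7 m/s).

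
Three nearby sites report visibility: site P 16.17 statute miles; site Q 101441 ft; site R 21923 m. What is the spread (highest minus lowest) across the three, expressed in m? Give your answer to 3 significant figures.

site P: 16.17 SM = 26023.09 m.
site Q: 101441 ft = 30919.22 m.
Spread: 30919.22 − 21923.00 = 9000 m.

9000 m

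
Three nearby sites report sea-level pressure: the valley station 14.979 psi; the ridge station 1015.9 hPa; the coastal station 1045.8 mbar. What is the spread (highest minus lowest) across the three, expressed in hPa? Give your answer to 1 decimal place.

the valley station: 14.979 psi = 1032.766 hPa.
the coastal station: 1045.8 mb = 1045.800 hPa.
Spread: 1045.800 − 1015.900 = 29.9 hPa.

29.9 hPa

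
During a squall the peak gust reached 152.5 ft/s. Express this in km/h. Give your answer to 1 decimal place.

1 ft/s = 1.09728 km/h, so 152.5 × 1.09728 = 167.3 km/h.

167.3 km/h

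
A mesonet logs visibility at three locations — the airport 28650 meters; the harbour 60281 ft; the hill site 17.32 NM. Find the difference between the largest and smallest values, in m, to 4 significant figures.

the harbour: 60281 ft = 18373.65 m.
the hill site: 17.32 nmi = 32076.64 m.
Spread: 32076.64 − 18373.65 = 13700 m.

13700 m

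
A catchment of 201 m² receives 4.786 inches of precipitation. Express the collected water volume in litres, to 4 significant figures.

24430 litres

Depth: 4.786 in × 25.4 = 121.5644 mm.
1 mm over 1 m² is 1 L, so volume = 121.5644 × 201 = 24434.444 L ≈ 24430 L.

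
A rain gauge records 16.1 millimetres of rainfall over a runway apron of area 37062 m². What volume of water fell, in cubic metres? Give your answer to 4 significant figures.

596.7 cubic metres

1 mm over 1 m² is 1 L, so volume = 16.1 × 37062 = 596698.2 L = 596.7 m³.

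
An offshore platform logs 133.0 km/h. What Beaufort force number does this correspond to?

133.0 km/h = 36.9 m/s, which is Beaufort 12 (hurricane force, ≥32.7 m/s).

Beaufort force 12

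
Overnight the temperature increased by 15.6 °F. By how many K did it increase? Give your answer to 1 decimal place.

8.7 K

A change of 1 °C equals a change of 1.8 °F: ΔK = 15.6 × 0.5556 = 8.7 K.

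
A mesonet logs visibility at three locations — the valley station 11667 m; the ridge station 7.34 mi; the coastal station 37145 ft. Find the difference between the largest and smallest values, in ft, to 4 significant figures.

the valley station: 11667 m = 38277.56 ft.
the ridge station: 7.34 SM = 38755.20 ft.
Spread: 38755.20 − 37145.00 = 1610 ft.

1610 ft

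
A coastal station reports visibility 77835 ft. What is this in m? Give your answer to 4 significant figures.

23720 m

1 ft = 0.3048 m, so 77835 × 0.3048 = 23720 m.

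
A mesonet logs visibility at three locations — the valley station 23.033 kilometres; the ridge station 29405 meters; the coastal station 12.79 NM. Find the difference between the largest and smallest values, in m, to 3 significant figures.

6370 m

the valley station: 23.033 km = 23033.00 m.
the coastal station: 12.79 nmi = 23687.08 m.
Spread: 29405.00 − 23033.00 = 6370 m.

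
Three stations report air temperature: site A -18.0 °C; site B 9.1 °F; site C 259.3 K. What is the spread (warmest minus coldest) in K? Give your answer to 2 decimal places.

5.28 K

site B: 9.1 °F = -12.722 °C.
site C: 259.3 K = -13.850 °C.
Spread: (-12.722) − (-18.000) = 5.278 °C.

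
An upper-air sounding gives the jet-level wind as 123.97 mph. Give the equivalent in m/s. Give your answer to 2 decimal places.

55.42 m/s

1 mph = 0.44704 m/s, so 123.97 × 0.44704 = 55.42 m/s.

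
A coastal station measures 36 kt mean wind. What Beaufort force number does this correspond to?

36 kt lies in the Beaufort 8 band (gale, 34–40 kt).

Beaufort force 8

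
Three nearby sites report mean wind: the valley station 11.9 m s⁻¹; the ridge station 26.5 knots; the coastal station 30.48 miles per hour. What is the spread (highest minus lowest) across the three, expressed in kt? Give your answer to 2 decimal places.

3.37 kt

the valley station: 11.9 m/s = 23.1317 kt.
the coastal station: 30.48 mph = 26.4864 kt.
Spread: 26.5000 − 23.1317 = 3.37 kt.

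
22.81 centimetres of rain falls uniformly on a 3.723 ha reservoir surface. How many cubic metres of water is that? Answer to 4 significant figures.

Depth: 22.81 cm × 10 = 228.1 mm.
Area: 3.723 ha = 37230 m².
1 mm over 1 m² is 1 L, so volume = 228.1 × 37230 = 8492163 L = 8492 m³.

8492 cubic metres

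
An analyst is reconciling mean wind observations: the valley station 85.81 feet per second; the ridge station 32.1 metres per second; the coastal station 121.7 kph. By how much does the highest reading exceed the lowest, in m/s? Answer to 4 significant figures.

7.651 m/s

the valley station: 85.81 ft/s = 26.15489 m/s.
the coastal station: 121.7 km/h = 33.80556 m/s.
Spread: 33.80556 − 26.15489 = 7.651 m/s.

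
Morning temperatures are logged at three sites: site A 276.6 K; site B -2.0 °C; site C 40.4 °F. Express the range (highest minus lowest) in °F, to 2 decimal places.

site A: 276.6 K = 3.450 °C.
site C: 40.4 °F = 4.667 °C.
Spread: 4.667 − (-2.000) = 6.667 °C = 12.00 °F.

12.00 °F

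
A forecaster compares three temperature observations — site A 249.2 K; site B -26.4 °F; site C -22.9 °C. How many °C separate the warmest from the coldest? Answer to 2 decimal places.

9.54 °C

site A: 249.2 K = -23.950 °C.
site B: -26.4 °F = -32.444 °C.
Spread: (-22.900) − (-32.444) = 9.544 °C.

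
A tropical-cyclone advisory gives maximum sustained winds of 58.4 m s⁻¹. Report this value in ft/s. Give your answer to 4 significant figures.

191.6 ft/s

1 m/s = 3.28084 ft/s, so 58.4 × 3.28084 = 191.6 ft/s.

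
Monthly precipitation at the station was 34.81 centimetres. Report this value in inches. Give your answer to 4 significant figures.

13.70 in

1 cm = 0.393701 in, so 34.81 × 0.393701 = 13.70 in.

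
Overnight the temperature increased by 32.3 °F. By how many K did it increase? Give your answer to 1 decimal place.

Converting a difference, only the 9/5 scale factor applies: ΔK = 32.3 × 0.5556 = 17.9 K.

17.9 K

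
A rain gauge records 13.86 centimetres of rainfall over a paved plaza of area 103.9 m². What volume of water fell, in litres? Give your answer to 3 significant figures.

14400 litres

Depth: 13.86 cm × 10 = 138.6 mm.
1 mm over 1 m² is 1 L, so volume = 138.6 × 103.9 = 14400.54 L ≈ 14400 L.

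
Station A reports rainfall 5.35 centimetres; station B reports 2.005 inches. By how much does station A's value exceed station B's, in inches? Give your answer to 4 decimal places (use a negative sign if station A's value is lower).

station A: 5.35 cm = 2.106299 in.
Difference: 2.106299 − 2.005000 = 0.1013 in.

0.1013 in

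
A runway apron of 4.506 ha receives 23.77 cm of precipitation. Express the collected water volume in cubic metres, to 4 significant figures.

10710 cubic metres

Depth: 23.77 cm × 10 = 237.7 mm.
Area: 4.506 ha = 45060 m².
1 mm over 1 m² is 1 L, so volume = 237.7 × 45060 = 10710762 L = 10710 m³.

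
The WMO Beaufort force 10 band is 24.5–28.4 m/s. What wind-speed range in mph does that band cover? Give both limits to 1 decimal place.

24.5–28.4 m/s × 2.237 = 54.8–63.5 mph.

54.8 to 63.5 mph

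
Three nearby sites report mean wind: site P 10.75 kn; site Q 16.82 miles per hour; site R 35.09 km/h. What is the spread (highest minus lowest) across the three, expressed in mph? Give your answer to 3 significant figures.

site P: 10.75 kt = 12.3709 mph.
site R: 35.09 km/h = 21.8039 mph.
Spread: 21.8039 − 12.3709 = 9.43 mph.

9.43 mph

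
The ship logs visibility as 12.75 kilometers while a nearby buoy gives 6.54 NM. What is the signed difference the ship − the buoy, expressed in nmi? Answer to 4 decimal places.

0.3444 nmi

the ship: 12.75 km = 6.884449 nmi.
Difference: 6.884449 − 6.540000 = 0.3444 nmi.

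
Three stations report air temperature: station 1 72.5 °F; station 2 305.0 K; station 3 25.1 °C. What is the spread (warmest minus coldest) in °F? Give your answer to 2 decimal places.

16.83 °F

station 1: 72.5 °F = 22.500 °C.
station 2: 305.0 K = 31.850 °C.
Spread: 31.850 − 22.500 = 9.350 °C = 16.83 °F.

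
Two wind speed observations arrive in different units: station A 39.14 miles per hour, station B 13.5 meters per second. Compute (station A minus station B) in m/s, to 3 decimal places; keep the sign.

3.997 m/s

station A: 39.14 mph = 17.49715 m/s.
Difference: 17.49715 − 13.50000 = 3.997 m/s.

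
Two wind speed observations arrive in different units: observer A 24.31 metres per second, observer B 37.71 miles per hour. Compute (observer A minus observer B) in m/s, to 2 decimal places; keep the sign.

observer B: 37.71 mph = 16.8579 m/s.
Difference: 24.3100 − 16.8579 = 7.45 m/s.

7.45 m/s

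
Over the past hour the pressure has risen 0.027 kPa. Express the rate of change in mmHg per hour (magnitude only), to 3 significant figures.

0.203 mmHg per hour

0.027 kPa / 1 h × 7.50062 mmHg/kPa = 0.203 mmHg/h.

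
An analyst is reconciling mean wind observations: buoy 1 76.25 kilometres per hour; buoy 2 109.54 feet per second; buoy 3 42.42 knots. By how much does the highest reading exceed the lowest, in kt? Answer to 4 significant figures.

23.73 kt

buoy 1: 76.25 km/h = 41.1717 kt.
buoy 2: 109.54 ft/s = 64.9007 kt.
Spread: 64.9007 − 41.1717 = 23.73 kt.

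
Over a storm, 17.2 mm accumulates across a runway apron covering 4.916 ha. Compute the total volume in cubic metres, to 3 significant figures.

846 cubic metres

Area: 4.916 ha = 49160 m².
1 mm over 1 m² is 1 L, so volume = 17.2 × 49160 = 845552 L = 846 m³.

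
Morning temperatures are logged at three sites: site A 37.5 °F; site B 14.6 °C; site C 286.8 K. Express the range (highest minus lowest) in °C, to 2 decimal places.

site A: 37.5 °F = 3.056 °C.
site C: 286.8 K = 13.650 °C.
Spread: 14.600 − 3.056 = 11.544 °C.

11.54 °C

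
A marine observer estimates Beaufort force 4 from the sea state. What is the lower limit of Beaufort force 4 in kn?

11 kt

Beaufort 4 (moderate breeze) spans 11–16 knots.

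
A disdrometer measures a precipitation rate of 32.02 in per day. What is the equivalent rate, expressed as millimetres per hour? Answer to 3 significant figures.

33.9 mm/hour

32.02 in/day × 25.4 mm/in × 0.0416667 day/hour = 33.9 mm/hour.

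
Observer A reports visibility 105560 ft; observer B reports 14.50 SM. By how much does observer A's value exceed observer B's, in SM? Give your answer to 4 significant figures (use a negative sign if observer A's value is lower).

5.492 SM

observer A: 105560 ft = 19.99242 SM.
Difference: 19.99242 − 14.50000 = 5.492 SM.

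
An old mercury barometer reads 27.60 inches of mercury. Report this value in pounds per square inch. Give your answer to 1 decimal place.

13.6 psi

1 inHg = 0.491154 psi, so 27.60 × 0.491154 = 13.6 psi.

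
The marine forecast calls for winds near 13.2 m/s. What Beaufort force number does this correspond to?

13.2 m/s lies in the Beaufort 6 band (strong breeze, 10.8–13.8 m/s).

Beaufort force 6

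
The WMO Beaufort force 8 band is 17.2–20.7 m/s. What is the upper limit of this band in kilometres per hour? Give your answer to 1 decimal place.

17.2–20.7 m/s × 3.6 = 61.9–74.5 km/h.

74.5 km/h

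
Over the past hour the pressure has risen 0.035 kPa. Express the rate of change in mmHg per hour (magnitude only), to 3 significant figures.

0.035 kPa / 1 h × 7.50062 mmHg/kPa = 0.263 mmHg/h.

0.263 mmHg per hour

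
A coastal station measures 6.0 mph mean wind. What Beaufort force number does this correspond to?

Beaufort force 2

6.0 mph = 2.7 m/s, which is Beaufort 2 (light breeze, 1.6–3.3 m/s).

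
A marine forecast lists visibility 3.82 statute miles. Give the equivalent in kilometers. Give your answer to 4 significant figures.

1 SM = 1.60934 km, so 3.82 × 1.60934 = 6.148 km.

6.148 km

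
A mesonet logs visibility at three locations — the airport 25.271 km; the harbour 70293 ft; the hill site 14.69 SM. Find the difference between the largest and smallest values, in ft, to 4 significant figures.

the airport: 25.271 km = 82910.10 ft.
the hill site: 14.69 SM = 77563.20 ft.
Spread: 82910.10 − 70293.00 = 12620 ft.

12620 ft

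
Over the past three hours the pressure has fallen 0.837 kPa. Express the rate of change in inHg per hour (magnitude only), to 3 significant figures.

0.837 kPa / 3 h × 0.2953 inHg/kPa = 0.0824 inHg/h.

0.0824 inHg per hour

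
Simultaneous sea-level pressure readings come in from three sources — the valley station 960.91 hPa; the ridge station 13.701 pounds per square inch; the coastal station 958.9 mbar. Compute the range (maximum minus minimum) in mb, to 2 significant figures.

16 mb

the valley station: 960.91 hPa = 960.91 mb.
the ridge station: 13.701 psi = 944.65 mb.
Spread: 960.91 − 944.65 = 16 mb.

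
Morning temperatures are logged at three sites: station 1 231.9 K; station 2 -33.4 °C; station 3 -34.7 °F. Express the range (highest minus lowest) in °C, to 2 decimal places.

station 1: 231.9 K = -41.250 °C.
station 3: -34.7 °F = -37.056 °C.
Spread: (-33.400) − (-41.250) = 7.850 °C.

7.85 °C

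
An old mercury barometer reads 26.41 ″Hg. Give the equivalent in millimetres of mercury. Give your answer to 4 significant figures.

1 inHg = 25.4 mmHg, so 26.41 × 25.4 = 670.8 mmHg.

670.8 mmHg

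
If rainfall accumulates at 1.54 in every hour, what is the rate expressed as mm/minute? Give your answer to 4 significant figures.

1.54 in/hour × 25.4 mm/in × 0.0166667 hour/minute = 0.6519 mm/minute.

0.6519 mm/minute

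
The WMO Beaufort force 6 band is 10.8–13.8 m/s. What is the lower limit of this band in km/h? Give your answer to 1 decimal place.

10.8–13.8 m/s × 3.6 = 38.9–49.7 km/h.

38.9 km/h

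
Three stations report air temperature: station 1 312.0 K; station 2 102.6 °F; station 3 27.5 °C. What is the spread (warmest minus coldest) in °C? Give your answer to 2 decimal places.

station 1: 312.0 K = 38.850 °C.
station 2: 102.6 °F = 39.222 °C.
Spread: 39.222 − 27.500 = 11.722 °C.

11.72 °C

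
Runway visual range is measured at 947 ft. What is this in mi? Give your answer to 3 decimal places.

1 ft = 0.000189394 SM, so 947 × 0.000189394 = 0.179 SM.

0.179 SM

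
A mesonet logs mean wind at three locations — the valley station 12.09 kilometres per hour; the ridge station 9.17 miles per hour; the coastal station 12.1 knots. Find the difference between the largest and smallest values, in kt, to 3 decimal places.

5.572 kt

the valley station: 12.09 km/h = 6.52808 kt.
the ridge station: 9.17 mph = 7.96851 kt.
Spread: 12.10000 − 6.52808 = 5.572 kt.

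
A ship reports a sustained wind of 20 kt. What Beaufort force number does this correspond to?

Beaufort force 5

20 kt lies in the Beaufort 5 band (fresh breeze, 17–21 kt).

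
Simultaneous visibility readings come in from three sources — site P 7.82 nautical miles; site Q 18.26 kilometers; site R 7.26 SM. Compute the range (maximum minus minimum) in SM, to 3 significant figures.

4.09 SM

site P: 7.82 nmi = 8.9991 SM.
site Q: 18.26 km = 11.3462 SM.
Spread: 11.3462 − 7.2600 = 4.09 SM.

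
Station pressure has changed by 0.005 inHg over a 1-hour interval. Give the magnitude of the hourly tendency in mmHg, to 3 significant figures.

0.127 mmHg per hour

0.005 inHg / 1 h × 25.4 mmHg/inHg = 0.127 mmHg/h.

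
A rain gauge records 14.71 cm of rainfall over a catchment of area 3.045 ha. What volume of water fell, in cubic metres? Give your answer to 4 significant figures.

Depth: 14.71 cm × 10 = 147.1 mm.
Area: 3.045 ha = 30450 m².
1 mm over 1 m² is 1 L, so volume = 147.1 × 30450 = 4479195 L = 4479 m³.

4479 cubic metres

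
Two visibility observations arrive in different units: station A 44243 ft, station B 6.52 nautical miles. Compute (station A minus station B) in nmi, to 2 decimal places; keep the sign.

station A: 44243 ft = 7.2815 nmi.
Difference: 7.2815 − 6.5200 = 0.76 nmi.

0.76 nmi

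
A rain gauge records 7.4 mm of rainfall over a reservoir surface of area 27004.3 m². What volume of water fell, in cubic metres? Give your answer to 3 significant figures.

1 mm over 1 m² is 1 L, so volume = 7.4 × 27004.3 = 199831.82 L = 200 m³.

200 cubic metres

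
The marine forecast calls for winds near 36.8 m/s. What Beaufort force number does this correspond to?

36.8 m/s lies in the Beaufort 12 band (hurricane force, ≥32.7 m/s).

Beaufort force 12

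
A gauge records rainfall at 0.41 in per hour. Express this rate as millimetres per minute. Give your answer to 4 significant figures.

0.41 in/hour × 25.4 mm/in × 0.0166667 hour/minute = 0.1736 mm/minute.

0.1736 mm/minute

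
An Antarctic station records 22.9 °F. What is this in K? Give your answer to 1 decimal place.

268.1 K

First to °C: -5.06 °C.
Then to K: 268.1 K.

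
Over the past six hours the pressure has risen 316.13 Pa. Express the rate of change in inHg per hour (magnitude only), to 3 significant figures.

316.13 Pa / 6 h × 0.0002953 inHg/Pa = 0.0156 inHg/h.

0.0156 inHg per hour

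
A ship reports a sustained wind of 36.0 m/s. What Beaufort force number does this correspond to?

Beaufort force 12

36.0 m/s lies in the Beaufort 12 band (hurricane force, ≥32.7 m/s).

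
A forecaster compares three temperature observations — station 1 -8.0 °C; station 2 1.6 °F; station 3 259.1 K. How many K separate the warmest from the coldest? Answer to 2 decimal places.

8.89 K

station 2: 1.6 °F = -16.889 °C.
station 3: 259.1 K = -14.050 °C.
Spread: (-8.000) − (-16.889) = 8.889 °C.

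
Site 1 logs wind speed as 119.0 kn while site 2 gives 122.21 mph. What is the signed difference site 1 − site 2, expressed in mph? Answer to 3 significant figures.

14.7 mph

site 1: 119.0 kt = 136.943 mph.
Difference: 136.943 − 122.210 = 14.7 mph.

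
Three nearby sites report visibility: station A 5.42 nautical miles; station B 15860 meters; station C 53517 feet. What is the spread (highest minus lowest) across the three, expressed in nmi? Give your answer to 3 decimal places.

3.388 nmi

station B: 15860 m = 8.56371 nmi.
station C: 53517 ft = 8.80777 nmi.
Spread: 8.80777 − 5.42000 = 3.388 nmi.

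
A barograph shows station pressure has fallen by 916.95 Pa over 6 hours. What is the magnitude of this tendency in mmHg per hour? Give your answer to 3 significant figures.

1.15 mmHg per hour

916.95 Pa / 6 h × 0.00750062 mmHg/Pa = 1.15 mmHg/h.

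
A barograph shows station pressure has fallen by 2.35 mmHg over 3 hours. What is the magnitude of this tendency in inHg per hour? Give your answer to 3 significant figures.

2.35 mmHg / 3 h × 0.0393701 inHg/mmHg = 0.0308 inHg/h.

0.0308 inHg per hour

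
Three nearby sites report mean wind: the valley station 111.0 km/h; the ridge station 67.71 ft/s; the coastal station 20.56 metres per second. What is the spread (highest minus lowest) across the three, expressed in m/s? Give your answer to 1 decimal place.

the valley station: 111.0 km/h = 30.833 m/s.
the ridge station: 67.71 ft/s = 20.638 m/s.
Spread: 30.833 − 20.560 = 10.3 m/s.

10.3 m/s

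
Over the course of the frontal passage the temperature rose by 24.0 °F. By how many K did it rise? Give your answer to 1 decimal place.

13.3 K

A change of 1 °C equals a change of 1.8 °F: ΔK = 24.0 × 0.5556 = 13.3 K.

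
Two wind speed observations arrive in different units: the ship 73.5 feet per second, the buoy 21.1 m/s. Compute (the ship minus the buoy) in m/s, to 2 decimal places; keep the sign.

the ship: 73.5 ft/s = 22.4028 m/s.
Difference: 22.4028 − 21.1000 = 1.30 m/s.

1.30 m/s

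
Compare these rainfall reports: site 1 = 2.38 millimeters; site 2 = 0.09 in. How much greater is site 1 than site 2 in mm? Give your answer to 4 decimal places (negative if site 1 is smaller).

0.0940 mm

site 2: 0.09 in = 2.286000 mm.
Difference: 2.380000 − 2.286000 = 0.0940 mm.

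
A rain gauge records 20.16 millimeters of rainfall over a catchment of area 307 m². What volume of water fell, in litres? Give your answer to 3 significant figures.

1 mm over 1 m² is 1 L, so volume = 20.16 × 307 = 6189.12 L ≈ 6190 L.

6190 litres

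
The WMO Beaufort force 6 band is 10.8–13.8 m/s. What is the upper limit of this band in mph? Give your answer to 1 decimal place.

10.8–13.8 m/s × 2.237 = 24.2–30.9 mph.

30.9 mph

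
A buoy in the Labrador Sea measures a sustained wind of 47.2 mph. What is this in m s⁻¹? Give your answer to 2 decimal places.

21.10 m/s

1 mph = 0.44704 m/s, so 47.2 × 0.44704 = 21.10 m/s.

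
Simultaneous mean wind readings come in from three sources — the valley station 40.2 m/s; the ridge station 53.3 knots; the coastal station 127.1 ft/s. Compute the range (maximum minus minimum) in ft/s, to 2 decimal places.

the valley station: 40.2 m/s = 131.8898 ft/s.
the ridge station: 53.3 kt = 89.9603 ft/s.
Spread: 131.8898 − 89.9603 = 41.93 ft/s.

41.93 ft/s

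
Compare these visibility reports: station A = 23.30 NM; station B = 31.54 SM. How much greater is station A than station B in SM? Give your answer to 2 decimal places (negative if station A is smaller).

-4.73 SM

station A: 23.30 nmi = 26.8132 SM.
Difference: 26.8132 − 31.5400 = -4.73 SM.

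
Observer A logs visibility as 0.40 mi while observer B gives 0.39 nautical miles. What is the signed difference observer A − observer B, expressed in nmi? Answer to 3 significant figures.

-0.0424 nmi

observer A: 0.40 SM = 0.347590 nmi.
Difference: 0.347590 − 0.390000 = -0.0424 nmi.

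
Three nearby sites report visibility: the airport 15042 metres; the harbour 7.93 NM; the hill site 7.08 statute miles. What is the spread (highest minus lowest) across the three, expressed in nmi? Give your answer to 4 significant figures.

1.970 nmi

the airport: 15042 m = 8.12203 nmi.
the hill site: 7.08 SM = 6.15235 nmi.
Spread: 8.12203 − 6.15235 = 1.970 nmi.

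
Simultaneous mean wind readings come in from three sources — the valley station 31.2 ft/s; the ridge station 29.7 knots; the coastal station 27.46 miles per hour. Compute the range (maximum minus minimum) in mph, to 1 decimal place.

the valley station: 31.2 ft/s = 21.273 mph.
the ridge station: 29.7 kt = 34.178 mph.
Spread: 34.178 − 21.273 = 12.9 mph.

12.9 mph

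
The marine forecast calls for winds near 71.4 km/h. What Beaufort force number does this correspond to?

Beaufort force 8

71.4 km/h = 19.8 m/s, which is Beaufort 8 (gale, 17.2–20.7 m/s).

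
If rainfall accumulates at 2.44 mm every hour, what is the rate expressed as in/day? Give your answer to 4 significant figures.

2.306 in/day

2.44 mm/hour × 0.0393701 in/mm × 24 hour/day = 2.306 in/day.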